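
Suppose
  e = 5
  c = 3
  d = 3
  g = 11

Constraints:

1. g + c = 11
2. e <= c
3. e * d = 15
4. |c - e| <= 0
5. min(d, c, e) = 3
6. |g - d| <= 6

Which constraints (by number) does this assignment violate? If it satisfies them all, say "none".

No — constraints 1, 2, 4, and 6 are not satisfied.

1. g + c = 11 + 3 = 14, not 11  FAIL
2. e = 5, c = 3; 5 > 3 (want ≤)  FAIL
3. e * d = 5 * 3 = 15  OK
4. |3 - 5| = 2; 2 > 0, exceeds bound 0  FAIL
5. min(3, 3, 5) = 3  OK
6. |11 - 3| = 8; 8 > 6, exceeds bound 6  FAIL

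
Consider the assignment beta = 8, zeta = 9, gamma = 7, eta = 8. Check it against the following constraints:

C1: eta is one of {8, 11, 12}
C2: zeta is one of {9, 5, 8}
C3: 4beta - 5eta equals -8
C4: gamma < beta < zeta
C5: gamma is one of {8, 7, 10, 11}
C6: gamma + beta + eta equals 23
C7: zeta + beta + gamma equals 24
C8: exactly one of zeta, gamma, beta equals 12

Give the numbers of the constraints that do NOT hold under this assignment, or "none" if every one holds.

C1: eta = 8 is in {8, 11, 12}  ✓
C2: zeta = 9 is in {9, 5, 8}  ✓
C3: 4beta - 5eta = 4(8) - 5(8) = -8  ✓
C4: values 7 < 8 < 9  ✓
C5: gamma = 7 is in {8, 7, 10, 11}  ✓
C6: gamma + beta + eta = 7 + 8 + 8 = 23  ✓
C7: zeta + beta + gamma = 9 + 8 + 7 = 24  ✓
C8: zeta=9, gamma=7, beta=8; 0 of them equal 12, not exactly one  ✗

Violated: 8.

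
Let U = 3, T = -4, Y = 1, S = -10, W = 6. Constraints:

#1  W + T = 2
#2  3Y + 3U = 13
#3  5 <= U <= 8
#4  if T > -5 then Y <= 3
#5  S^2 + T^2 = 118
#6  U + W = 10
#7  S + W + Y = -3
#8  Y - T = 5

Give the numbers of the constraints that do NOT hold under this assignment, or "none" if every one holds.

The assignment fails constraints 2, 3, 5, 6.

#1 W + T = 6 + (-4) = 2  true
#2 3Y + 3U = 3(1) + 3(3) = 12, not 13  false
#3 U = 3 is outside [5, 8]  false
#4 T = -4 > -5, so we need Y ≤ 3; Y = 1 ≤ 3  true
#5 S^2 + T^2 = (-10)^2 + (-4)^2 = 100 + 16 = 116, not 118  false
#6 U + W = 3 + 6 = 9, not 10  false
#7 S + W + Y = -10 + 6 + 1 = -3  true
#8 Y - T = 1 - (-4) = 5  true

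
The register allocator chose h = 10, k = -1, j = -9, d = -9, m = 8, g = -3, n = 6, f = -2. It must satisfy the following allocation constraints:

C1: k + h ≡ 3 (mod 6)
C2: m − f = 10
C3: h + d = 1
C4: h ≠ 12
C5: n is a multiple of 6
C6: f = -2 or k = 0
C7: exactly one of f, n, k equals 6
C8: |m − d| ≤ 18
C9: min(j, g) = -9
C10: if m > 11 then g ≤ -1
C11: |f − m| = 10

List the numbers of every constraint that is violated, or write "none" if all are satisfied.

All constraints are satisfied.

C1: k + h = 9; 9 mod 6 = 3  yes
C2: m − f = 8 − (-2) = 10  yes
C3: h + d = 10 + (-9) = 1  yes
C4: h = 10, and 10 ≠ 12  yes
C5: 6 / 6 = 1, so 6 divides 6  yes
C6: f = -2 = -2 (first disjunct)  yes
C7: f=-2, n=6, k=-1; 1 of them equals 6  yes
C8: |8 − (-9)| = 17; 17 ≤ 18  yes
C9: min(-9, -3) = -9  yes
C10: m = 8, not > 11; antecedent false, conditional vacuously true  yes
C11: |-2 − 8| = 10  yes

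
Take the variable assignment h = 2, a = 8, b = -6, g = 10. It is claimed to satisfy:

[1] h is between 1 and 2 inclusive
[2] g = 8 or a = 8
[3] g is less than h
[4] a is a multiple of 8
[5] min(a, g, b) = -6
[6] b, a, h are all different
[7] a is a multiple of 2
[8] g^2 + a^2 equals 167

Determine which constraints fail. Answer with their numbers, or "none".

[1] h = 2 lies in [1, 2] — satisfied.
[2] g = 10 ≠ 8, but a = 8 = 8 (second disjunct) — satisfied.
[3] g = 10, h = 2; 10 ≥ 2 (want <) — violated.
[4] 8 / 8 = 1, so 8 divides 8 — satisfied.
[5] min(8, 10, -6) = -6 — satisfied.
[6] values -6, 8, 2 are pairwise distinct — satisfied.
[7] 8 / 2 = 4, so 2 divides 8 — satisfied.
[8] g^2 + a^2 = 10^2 + 8^2 = 100 + 64 = 164, not 167 — violated.

Constraints 3 and 8 do not hold.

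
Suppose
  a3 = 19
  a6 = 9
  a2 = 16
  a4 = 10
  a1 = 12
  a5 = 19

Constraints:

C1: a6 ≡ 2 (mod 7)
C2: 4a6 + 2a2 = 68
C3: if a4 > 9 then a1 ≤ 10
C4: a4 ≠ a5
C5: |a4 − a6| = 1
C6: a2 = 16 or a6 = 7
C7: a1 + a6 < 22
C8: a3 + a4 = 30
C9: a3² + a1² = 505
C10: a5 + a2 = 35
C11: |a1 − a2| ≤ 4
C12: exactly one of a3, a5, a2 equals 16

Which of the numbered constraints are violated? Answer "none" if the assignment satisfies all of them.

C1: 9 mod 7 = 2 — satisfied.
C2: 4a6 + 2a2 = 4(9) + 2(16) = 68 — satisfied.
C3: a4 = 10 > 9, so we need a1 ≤ 10; but a1 = 12 > 10 — violated.
C4: a4 = 10, a5 = 19; distinct — satisfied.
C5: |10 − 9| = 1 — satisfied.
C6: a2 = 16 = 16 (first disjunct) — satisfied.
C7: a1 + a6 = 12 + 9 = 21; 21 < 22 — satisfied.
C8: a3 + a4 = 19 + 10 = 29, not 30 — violated.
C9: a3² + a1² = 19² + 12² = 361 + 144 = 505 — satisfied.
C10: a5 + a2 = 19 + 16 = 35 — satisfied.
C11: |12 − 16| = 4; 4 ≤ 4 — satisfied.
C12: a3=19, a5=19, a2=16; 1 of them equals 16 — satisfied.

Constraints 3 and 8 do not hold.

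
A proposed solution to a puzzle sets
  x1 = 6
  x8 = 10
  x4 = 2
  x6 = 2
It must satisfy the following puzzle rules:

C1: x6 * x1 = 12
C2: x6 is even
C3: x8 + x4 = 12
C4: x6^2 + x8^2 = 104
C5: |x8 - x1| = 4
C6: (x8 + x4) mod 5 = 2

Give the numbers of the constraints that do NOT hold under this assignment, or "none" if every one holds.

C1: x6 * x1 = 2 * 6 = 12  OK
C2: x6 = 2 is even  OK
C3: x8 + x4 = 10 + 2 = 12  OK
C4: x6^2 + x8^2 = 2^2 + 10^2 = 4 + 100 = 104  OK
C5: |10 - 6| = 4  OK
C6: x8 + x4 = 12; 12 mod 5 = 2  OK

No violations.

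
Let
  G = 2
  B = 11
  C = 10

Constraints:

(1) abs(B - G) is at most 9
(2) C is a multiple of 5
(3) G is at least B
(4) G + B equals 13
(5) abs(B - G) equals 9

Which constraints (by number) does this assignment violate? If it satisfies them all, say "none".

Constraint 3 is violated.

(1) abs(11 - 2) = 9; 9 ≤ 9  holds
(2) 10 / 5 = 2, so 5 divides 10  holds
(3) G = 2, B = 11; 2 < 11 (want ≥)  fails
(4) G + B = 2 + 11 = 13  holds
(5) abs(11 - 2) = 9  holds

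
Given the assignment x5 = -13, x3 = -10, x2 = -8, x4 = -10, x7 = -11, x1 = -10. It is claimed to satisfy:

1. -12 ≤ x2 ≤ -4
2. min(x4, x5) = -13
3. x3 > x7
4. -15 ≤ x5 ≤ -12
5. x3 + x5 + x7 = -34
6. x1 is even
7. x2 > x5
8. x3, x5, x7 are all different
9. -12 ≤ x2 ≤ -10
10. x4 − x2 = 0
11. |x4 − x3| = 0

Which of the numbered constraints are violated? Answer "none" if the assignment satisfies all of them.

1. x2 = -8 lies in [-12, -4] — OK.
2. min(-10, -13) = -13 — OK.
3. x3 = -10, x7 = -11; -10 > -11 — OK.
4. x5 = -13 lies in [-15, -12] — OK.
5. x3 + x5 + x7 = -10 + (-13) + (-11) = -34 — OK.
6. x1 = -10 is even — OK.
7. x2 = -8, x5 = -13; -8 > -13 — OK.
8. values -10, -13, -11 are pairwise distinct — OK.
9. x2 = -8 is outside [-12, -10] — violated.
10. x4 − x2 = -10 − (-8) = -2, not 0 — violated.
11. |-10 − (-10)| = 0 — OK.

The assignment fails constraints 9, 10.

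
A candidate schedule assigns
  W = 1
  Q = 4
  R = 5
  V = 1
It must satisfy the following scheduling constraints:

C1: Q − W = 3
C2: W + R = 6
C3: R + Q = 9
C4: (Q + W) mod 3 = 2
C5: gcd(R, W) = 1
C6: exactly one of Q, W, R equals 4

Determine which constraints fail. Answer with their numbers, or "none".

C1: Q − W = 4 − 1 = 3 — satisfied.
C2: W + R = 1 + 5 = 6 — satisfied.
C3: R + Q = 5 + 4 = 9 — satisfied.
C4: Q + W = 5; 5 mod 3 = 2 — satisfied.
C5: gcd(5, 1) = 1 — satisfied.
C6: Q=4, W=1, R=5; 1 of them equals 4 — satisfied.

The assignment satisfies every constraint.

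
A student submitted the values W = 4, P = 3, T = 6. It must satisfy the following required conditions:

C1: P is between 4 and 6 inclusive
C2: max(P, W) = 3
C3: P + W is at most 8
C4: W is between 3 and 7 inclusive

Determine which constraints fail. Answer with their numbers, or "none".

C1: P = 3 is outside [4, 6] — violated.
C2: max(3, 4) = 4, not 3 — violated.
C3: P + W = 3 + 4 = 7; 7 ≤ 8 — satisfied.
C4: W = 4 lies in [3, 7] — satisfied.

Violated: 1 and 2.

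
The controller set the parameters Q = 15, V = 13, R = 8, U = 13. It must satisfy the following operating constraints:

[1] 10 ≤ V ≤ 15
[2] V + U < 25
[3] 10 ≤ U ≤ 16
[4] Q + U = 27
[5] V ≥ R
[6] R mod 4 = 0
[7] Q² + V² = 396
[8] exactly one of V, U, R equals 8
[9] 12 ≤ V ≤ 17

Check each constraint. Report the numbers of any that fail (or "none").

[1] V = 13 lies in [10, 15] — OK.
[2] V + U = 13 + 13 = 26; 26 ≥ 25, bound 25 not met — violated.
[3] U = 13 lies in [10, 16] — OK.
[4] Q + U = 15 + 13 = 28, not 27 — violated.
[5] V = 13, R = 8; 13 ≥ 8 — OK.
[6] 8 mod 4 = 0 — OK.
[7] Q² + V² = 15² + 13² = 225 + 169 = 394, not 396 — violated.
[8] V=13, U=13, R=8; 1 of them equals 8 — OK.
[9] V = 13 lies in [12, 17] — OK.

Violated: 2, 4, and 7.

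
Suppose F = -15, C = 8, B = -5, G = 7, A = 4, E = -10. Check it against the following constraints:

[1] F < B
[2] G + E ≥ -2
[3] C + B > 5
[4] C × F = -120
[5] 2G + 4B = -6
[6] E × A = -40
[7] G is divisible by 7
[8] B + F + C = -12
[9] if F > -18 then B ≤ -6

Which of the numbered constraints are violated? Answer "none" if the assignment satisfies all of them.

[1] F = -15, B = -5; -15 < -5 — holds.
[2] G + E = 7 + (-10) = -3; -3 < -2, bound -2 not met — does not hold.
[3] C + B = 8 + (-5) = 3; 3 ≤ 5, bound 5 not met — does not hold.
[4] C × F = 8 × (-15) = -120 — holds.
[5] 2G + 4B = 2(7) + 4(-5) = -6 — holds.
[6] E × A = -10 × 4 = -40 — holds.
[7] 7 / 7 = 1, so 7 divides 7 — holds.
[8] B + F + C = -5 + (-15) + 8 = -12 — holds.
[9] F = -15 > -18, so we need B ≤ -6; but B = -5 > -6 — does not hold.

Violated: 2, 3, 9.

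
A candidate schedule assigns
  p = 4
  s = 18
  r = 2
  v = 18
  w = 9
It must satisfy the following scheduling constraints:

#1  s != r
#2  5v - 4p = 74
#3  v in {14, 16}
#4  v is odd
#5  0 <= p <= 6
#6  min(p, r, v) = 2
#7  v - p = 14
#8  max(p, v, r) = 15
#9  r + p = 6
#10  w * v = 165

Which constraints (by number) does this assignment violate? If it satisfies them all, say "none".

#1 s = 18, r = 2; distinct — holds.
#2 5v - 4p = 5(18) - 4(4) = 74 — holds.
#3 v = 18 is not in {14, 16} — fails.
#4 v = 18 is even — fails.
#5 p = 4 lies in [0, 6] — holds.
#6 min(4, 2, 18) = 2 — holds.
#7 v - p = 18 - 4 = 14 — holds.
#8 max(4, 18, 2) = 18, not 15 — fails.
#9 r + p = 2 + 4 = 6 — holds.
#10 w * v = 9 * 18 = 162, not 165 — fails.

Violated: 3, 4, 8, 10.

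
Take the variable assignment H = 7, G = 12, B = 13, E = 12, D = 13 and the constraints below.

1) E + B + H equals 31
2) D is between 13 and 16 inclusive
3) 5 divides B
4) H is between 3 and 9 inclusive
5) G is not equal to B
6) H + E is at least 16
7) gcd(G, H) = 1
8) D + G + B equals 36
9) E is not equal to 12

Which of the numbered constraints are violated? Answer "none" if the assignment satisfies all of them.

1) E + B + H = 12 + 13 + 7 = 32, not 31 — violated.
2) D = 13 lies in [13, 16] — satisfied.
3) 13 = 5*2 + 3, so 5 does not divide 13 — violated.
4) H = 7 lies in [3, 9] — satisfied.
5) G = 12, B = 13; distinct — satisfied.
6) H + E = 7 + 12 = 19; 19 ≥ 16 — satisfied.
7) gcd(12, 7) = 1 — satisfied.
8) D + G + B = 13 + 12 + 13 = 38, not 36 — violated.
9) E = 12, but 12 is required to differ — violated.

No — constraints 1, 3, 8, 9 are not satisfied.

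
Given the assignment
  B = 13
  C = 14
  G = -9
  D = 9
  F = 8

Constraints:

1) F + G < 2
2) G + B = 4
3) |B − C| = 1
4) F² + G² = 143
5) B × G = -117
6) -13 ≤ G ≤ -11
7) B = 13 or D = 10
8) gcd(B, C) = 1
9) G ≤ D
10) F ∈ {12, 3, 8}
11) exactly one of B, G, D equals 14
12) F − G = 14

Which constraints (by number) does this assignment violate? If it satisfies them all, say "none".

No — constraints 4, 6, 11, 12 are not satisfied.

1) F + G = 8 + (-9) = -1; -1 < 2  holds
2) G + B = -9 + 13 = 4  holds
3) |13 − 14| = 1  holds
4) F² + G² = 8² + (-9)² = 64 + 81 = 145, not 143  fails
5) B × G = 13 × (-9) = -117  holds
6) G = -9 is outside [-13, -11]  fails
7) B = 13 = 13 (first disjunct)  holds
8) gcd(13, 14) = 1  holds
9) G = -9, D = 9; -9 ≤ 9  holds
10) F = 8 is in {12, 3, 8}  holds
11) B=13, G=-9, D=9; 0 of them equal 14, not exactly one  fails
12) F − G = 8 − (-9) = 17, not 14  fails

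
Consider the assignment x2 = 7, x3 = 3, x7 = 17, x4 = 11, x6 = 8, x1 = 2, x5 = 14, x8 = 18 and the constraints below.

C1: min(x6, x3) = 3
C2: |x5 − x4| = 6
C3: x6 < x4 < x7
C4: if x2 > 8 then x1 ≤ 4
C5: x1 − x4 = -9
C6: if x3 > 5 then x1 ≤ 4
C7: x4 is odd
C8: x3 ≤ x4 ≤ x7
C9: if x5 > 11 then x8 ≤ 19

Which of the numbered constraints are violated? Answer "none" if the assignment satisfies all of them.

C1: min(8, 3) = 3 — OK.
C2: |14 − 11| = 3, not 6 — violated.
C3: values 8 < 11 < 17 — OK.
C4: x2 = 7, not > 8; antecedent false, conditional vacuously true — OK.
C5: x1 − x4 = 2 − 11 = -9 — OK.
C6: x3 = 3, not > 5; antecedent false, conditional vacuously true — OK.
C7: x4 = 11 is odd — OK.
C8: values 3 ≤ 11 ≤ 17 — OK.
C9: x5 = 14 > 11, so we need x8 ≤ 19; x8 = 18 ≤ 19 — OK.

The assignment fails constraint 2.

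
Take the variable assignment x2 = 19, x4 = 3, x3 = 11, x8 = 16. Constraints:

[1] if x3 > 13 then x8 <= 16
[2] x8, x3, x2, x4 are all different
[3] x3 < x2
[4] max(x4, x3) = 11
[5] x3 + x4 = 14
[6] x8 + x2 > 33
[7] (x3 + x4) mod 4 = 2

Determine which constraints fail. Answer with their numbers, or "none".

[1] x3 = 11, not > 13; antecedent false, conditional vacuously true — holds.
[2] values 16, 11, 19, 3 are pairwise distinct — holds.
[3] x3 = 11, x2 = 19; 11 < 19 — holds.
[4] max(3, 11) = 11 — holds.
[5] x3 + x4 = 11 + 3 = 14 — holds.
[6] x8 + x2 = 16 + 19 = 35; 35 > 33 — holds.
[7] x3 + x4 = 14; 14 mod 4 = 2 — holds.

All constraints are satisfied.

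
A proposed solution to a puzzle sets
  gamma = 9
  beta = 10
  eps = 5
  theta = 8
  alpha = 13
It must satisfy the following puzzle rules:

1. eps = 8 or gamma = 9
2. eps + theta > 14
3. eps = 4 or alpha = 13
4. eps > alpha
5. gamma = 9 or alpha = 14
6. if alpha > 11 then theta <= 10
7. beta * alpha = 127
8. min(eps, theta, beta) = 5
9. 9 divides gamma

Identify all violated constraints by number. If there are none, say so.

Constraints 2, 4, and 7 do not hold.

1. eps = 5 ≠ 8, but gamma = 9 = 9 (second disjunct) — satisfied.
2. eps + theta = 5 + 8 = 13; 13 ≤ 14, bound 14 not met — violated.
3. eps = 5 ≠ 4, but alpha = 13 = 13 (second disjunct) — satisfied.
4. eps = 5, alpha = 13; 5 ≤ 13 (want >) — violated.
5. gamma = 9 = 9 (first disjunct) — satisfied.
6. alpha = 13 > 11, so we need theta ≤ 10; theta = 8 ≤ 10 — satisfied.
7. beta * alpha = 10 * 13 = 130, not 127 — violated.
8. min(5, 8, 10) = 5 — satisfied.
9. 9 / 9 = 1, so 9 divides 9 — satisfied.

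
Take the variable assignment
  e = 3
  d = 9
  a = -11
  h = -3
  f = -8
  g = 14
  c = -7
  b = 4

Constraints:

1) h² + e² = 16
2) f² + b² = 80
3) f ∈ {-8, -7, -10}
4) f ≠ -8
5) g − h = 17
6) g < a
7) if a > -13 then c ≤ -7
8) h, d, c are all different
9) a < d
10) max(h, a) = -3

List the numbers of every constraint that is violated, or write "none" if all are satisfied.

1) h² + e² = (-3)² + 3² = 9 + 9 = 18, not 16  false
2) f² + b² = (-8)² + 4² = 64 + 16 = 80  true
3) f = -8 is in {-8, -7, -10}  true
4) f = -8, but -8 is required to differ  false
5) g − h = 14 − (-3) = 17  true
6) g = 14, a = -11; 14 ≥ -11 (want <)  false
7) a = -11 > -13, so we need c ≤ -7; c = -7 ≤ -7  true
8) values -3, 9, -7 are pairwise distinct  true
9) a = -11, d = 9; -11 < 9  true
10) max(-3, -11) = -3  true

No — constraints 1, 4, 6 are not satisfied.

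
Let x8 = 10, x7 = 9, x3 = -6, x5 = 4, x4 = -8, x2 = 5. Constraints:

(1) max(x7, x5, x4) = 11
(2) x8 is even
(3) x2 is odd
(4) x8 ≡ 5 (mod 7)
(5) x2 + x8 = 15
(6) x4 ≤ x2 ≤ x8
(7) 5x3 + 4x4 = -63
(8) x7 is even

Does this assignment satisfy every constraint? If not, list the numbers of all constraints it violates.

No — constraints 1, 4, 7, and 8 are not satisfied.

(1) max(9, 4, -8) = 9, not 11 — violated.
(2) x8 = 10 is even — satisfied.
(3) x2 = 5 is odd — satisfied.
(4) 10 mod 7 = 3, not 5 — violated.
(5) x2 + x8 = 5 + 10 = 15 — satisfied.
(6) values -8 ≤ 5 ≤ 10 — satisfied.
(7) 5x3 + 4x4 = 5(-6) + 4(-8) = -62, not -63 — violated.
(8) x7 = 9 is odd — violated.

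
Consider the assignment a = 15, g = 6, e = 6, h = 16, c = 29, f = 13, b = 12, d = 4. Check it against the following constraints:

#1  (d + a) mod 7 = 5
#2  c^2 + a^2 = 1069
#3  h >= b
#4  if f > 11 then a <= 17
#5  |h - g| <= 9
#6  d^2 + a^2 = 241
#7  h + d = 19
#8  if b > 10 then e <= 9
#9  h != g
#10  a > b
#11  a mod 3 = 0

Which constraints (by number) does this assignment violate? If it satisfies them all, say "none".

Violated: 2, 5, and 7.

#1 d + a = 19; 19 mod 7 = 5  ✓
#2 c^2 + a^2 = 29^2 + 15^2 = 841 + 225 = 1066, not 1069  ✗
#3 h = 16, b = 12; 16 ≥ 12  ✓
#4 f = 13 > 11, so we need a ≤ 17; a = 15 ≤ 17  ✓
#5 |16 - 6| = 10; 10 > 9, exceeds bound 9  ✗
#6 d^2 + a^2 = 4^2 + 15^2 = 16 + 225 = 241  ✓
#7 h + d = 16 + 4 = 20, not 19  ✗
#8 b = 12 > 10, so we need e ≤ 9; e = 6 ≤ 9  ✓
#9 h = 16, g = 6; distinct  ✓
#10 a = 15, b = 12; 15 > 12  ✓
#11 15 mod 3 = 0  ✓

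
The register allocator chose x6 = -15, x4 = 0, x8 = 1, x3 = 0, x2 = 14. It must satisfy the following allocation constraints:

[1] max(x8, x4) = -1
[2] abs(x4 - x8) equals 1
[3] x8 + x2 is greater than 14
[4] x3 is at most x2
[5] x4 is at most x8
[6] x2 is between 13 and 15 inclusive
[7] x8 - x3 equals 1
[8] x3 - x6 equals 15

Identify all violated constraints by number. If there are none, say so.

[1] max(1, 0) = 1, not -1 — violated.
[2] abs(0 - 1) = 1 — satisfied.
[3] x8 + x2 = 1 + 14 = 15; 15 > 14 — satisfied.
[4] x3 = 0, x2 = 14; 0 ≤ 14 — satisfied.
[5] x4 = 0, x8 = 1; 0 ≤ 1 — satisfied.
[6] x2 = 14 lies in [13, 15] — satisfied.
[7] x8 - x3 = 1 - 0 = 1 — satisfied.
[8] x3 - x6 = 0 - (-15) = 15 — satisfied.

Constraint 1 does not hold.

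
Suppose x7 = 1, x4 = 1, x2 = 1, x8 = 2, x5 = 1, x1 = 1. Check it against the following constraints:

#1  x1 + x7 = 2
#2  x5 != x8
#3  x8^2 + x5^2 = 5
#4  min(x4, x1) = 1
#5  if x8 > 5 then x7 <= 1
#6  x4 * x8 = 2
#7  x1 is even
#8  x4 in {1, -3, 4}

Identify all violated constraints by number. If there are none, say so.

Constraint 7 is violated.

#1 x1 + x7 = 1 + 1 = 2  ✔
#2 x5 = 1, x8 = 2; distinct  ✔
#3 x8^2 + x5^2 = 2^2 + 1^2 = 4 + 1 = 5  ✔
#4 min(1, 1) = 1  ✔
#5 x8 = 2, not > 5; antecedent false, conditional vacuously true  ✔
#6 x4 * x8 = 1 * 2 = 2  ✔
#7 x1 = 1 is odd  ✘
#8 x4 = 1 is in {1, -3, 4}  ✔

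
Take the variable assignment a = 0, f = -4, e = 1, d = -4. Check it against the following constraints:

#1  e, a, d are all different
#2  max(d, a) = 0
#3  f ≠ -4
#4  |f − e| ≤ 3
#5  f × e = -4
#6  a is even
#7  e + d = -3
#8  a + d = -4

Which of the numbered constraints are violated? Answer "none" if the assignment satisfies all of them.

#1 values 1, 0, -4 are pairwise distinct — holds.
#2 max(-4, 0) = 0 — holds.
#3 f = -4, but -4 is required to differ — does not hold.
#4 |-4 − 1| = 5; 5 > 3, exceeds bound 3 — does not hold.
#5 f × e = -4 × 1 = -4 — holds.
#6 a = 0 is even — holds.
#7 e + d = 1 + (-4) = -3 — holds.
#8 a + d = 0 + (-4) = -4 — holds.

The assignment fails constraints 3, 4.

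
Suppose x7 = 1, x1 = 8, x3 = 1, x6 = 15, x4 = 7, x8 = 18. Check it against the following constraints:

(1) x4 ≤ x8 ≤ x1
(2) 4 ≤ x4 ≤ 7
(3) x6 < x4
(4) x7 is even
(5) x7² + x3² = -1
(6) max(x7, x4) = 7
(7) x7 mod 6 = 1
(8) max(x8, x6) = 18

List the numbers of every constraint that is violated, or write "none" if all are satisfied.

(1) values 7, 18, 8; x8 = 18 is not ≤ x1 = 8 — fails.
(2) x4 = 7 lies in [4, 7] — holds.
(3) x6 = 15, x4 = 7; 15 ≥ 7 (want <) — fails.
(4) x7 = 1 is odd — fails.
(5) x7² + x3² = 1² + 1² = 1 + 1 = 2, not -1 — fails.
(6) max(1, 7) = 7 — holds.
(7) 1 mod 6 = 1 — holds.
(8) max(18, 15) = 18 — holds.

Violated: 1, 3, 4, and 5.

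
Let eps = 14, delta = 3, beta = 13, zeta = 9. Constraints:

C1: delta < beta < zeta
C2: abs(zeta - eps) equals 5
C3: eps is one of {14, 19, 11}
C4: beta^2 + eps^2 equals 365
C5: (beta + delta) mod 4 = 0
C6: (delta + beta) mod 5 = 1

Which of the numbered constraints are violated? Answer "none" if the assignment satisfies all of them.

Violated: 1.

C1: values 3, 13, 9; beta = 13 is not < zeta = 9 — does not hold.
C2: abs(9 - 14) = 5 — holds.
C3: eps = 14 is in {14, 19, 11} — holds.
C4: beta^2 + eps^2 = 13^2 + 14^2 = 169 + 196 = 365 — holds.
C5: beta + delta = 16; 16 mod 4 = 0 — holds.
C6: delta + beta = 16; 16 mod 5 = 1 — holds.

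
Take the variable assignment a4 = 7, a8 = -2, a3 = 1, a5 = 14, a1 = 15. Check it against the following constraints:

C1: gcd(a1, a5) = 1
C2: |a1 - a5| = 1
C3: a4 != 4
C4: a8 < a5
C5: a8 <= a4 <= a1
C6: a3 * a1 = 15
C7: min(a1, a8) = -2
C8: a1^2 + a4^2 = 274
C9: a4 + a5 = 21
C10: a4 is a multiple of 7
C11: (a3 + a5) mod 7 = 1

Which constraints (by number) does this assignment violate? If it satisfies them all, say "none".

C1: gcd(15, 14) = 1  yes
C2: |15 - 14| = 1  yes
C3: a4 = 7, and 7 ≠ 4  yes
C4: a8 = -2, a5 = 14; -2 < 14  yes
C5: values -2 <= 7 <= 15  yes
C6: a3 * a1 = 1 * 15 = 15  yes
C7: min(15, -2) = -2  yes
C8: a1^2 + a4^2 = 15^2 + 7^2 = 225 + 49 = 274  yes
C9: a4 + a5 = 7 + 14 = 21  yes
C10: 7 / 7 = 1, so 7 divides 7  yes
C11: a3 + a5 = 15; 15 mod 7 = 1  yes

All constraints are satisfied.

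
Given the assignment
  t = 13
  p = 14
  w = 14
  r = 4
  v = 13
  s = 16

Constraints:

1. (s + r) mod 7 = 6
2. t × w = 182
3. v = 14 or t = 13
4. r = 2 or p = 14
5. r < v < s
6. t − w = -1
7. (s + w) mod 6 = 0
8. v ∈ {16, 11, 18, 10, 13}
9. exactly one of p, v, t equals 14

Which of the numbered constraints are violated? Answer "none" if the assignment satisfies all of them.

1. s + r = 20; 20 mod 7 = 6  ✓
2. t × w = 13 × 14 = 182  ✓
3. v = 13 ≠ 14, but t = 13 = 13 (second disjunct)  ✓
4. r = 4 ≠ 2, but p = 14 = 14 (second disjunct)  ✓
5. values 4 < 13 < 16  ✓
6. t − w = 13 − 14 = -1  ✓
7. s + w = 30; 30 mod 6 = 0  ✓
8. v = 13 is in {16, 11, 18, 10, 13}  ✓
9. p=14, v=13, t=13; 1 of them equals 14  ✓

None — every constraint holds.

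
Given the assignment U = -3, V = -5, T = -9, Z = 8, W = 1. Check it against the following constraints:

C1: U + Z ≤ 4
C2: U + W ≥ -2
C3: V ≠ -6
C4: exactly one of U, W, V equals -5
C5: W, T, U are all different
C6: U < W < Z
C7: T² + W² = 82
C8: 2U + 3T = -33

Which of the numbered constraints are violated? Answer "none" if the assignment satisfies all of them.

C1: U + Z = -3 + 8 = 5; 5 > 4, bound 4 not met  fails
C2: U + W = -3 + 1 = -2; -2 ≥ -2  holds
C3: V = -5, and -5 ≠ -6  holds
C4: U=-3, W=1, V=-5; 1 of them equals -5  holds
C5: values 1, -9, -3 are pairwise distinct  holds
C6: values -3 < 1 < 8  holds
C7: T² + W² = (-9)² + 1² = 81 + 1 = 82  holds
C8: 2U + 3T = 2(-3) + 3(-9) = -33  holds

Constraint 1 does not hold.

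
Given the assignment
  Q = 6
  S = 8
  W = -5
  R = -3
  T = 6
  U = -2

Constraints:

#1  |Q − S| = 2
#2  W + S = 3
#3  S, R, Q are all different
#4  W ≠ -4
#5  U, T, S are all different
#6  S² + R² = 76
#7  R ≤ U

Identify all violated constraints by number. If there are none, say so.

Violated: 6.

#1 |6 − 8| = 2 — satisfied.
#2 W + S = -5 + 8 = 3 — satisfied.
#3 values 8, -3, 6 are pairwise distinct — satisfied.
#4 W = -5, and -5 ≠ -4 — satisfied.
#5 values -2, 6, 8 are pairwise distinct — satisfied.
#6 S² + R² = 8² + (-3)² = 64 + 9 = 73, not 76 — violated.
#7 R = -3, U = -2; -3 ≤ -2 — satisfied.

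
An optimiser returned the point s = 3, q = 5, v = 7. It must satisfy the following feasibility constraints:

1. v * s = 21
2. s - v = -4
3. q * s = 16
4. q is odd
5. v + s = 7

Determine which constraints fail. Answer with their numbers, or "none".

No — constraints 3 and 5 are not satisfied.

1. v * s = 7 * 3 = 21  true
2. s - v = 3 - 7 = -4  true
3. q * s = 5 * 3 = 15, not 16  false
4. q = 5 is odd  true
5. v + s = 7 + 3 = 10, not 7  false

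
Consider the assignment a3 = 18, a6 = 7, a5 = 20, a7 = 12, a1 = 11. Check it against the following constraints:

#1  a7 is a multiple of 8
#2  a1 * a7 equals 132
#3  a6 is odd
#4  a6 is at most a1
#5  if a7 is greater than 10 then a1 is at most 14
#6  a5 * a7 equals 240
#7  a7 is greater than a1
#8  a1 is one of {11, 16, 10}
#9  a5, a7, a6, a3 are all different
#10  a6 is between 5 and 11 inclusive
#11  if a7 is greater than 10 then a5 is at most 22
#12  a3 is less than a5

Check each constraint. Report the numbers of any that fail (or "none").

#1 12 = 8*1 + 4, so 8 does not divide 12  ✗
#2 a1 * a7 = 11 * 12 = 132  ✓
#3 a6 = 7 is odd  ✓
#4 a6 = 7, a1 = 11; 7 ≤ 11  ✓
#5 a7 = 12 > 10, so we need a1 ≤ 14; a1 = 11 ≤ 14  ✓
#6 a5 * a7 = 20 * 12 = 240  ✓
#7 a7 = 12, a1 = 11; 12 > 11  ✓
#8 a1 = 11 is in {11, 16, 10}  ✓
#9 values 20, 12, 7, 18 are pairwise distinct  ✓
#10 a6 = 7 lies in [5, 11]  ✓
#11 a7 = 12 > 10, so we need a5 ≤ 22; a5 = 20 ≤ 22  ✓
#12 a3 = 18, a5 = 20; 18 < 20  ✓

The assignment fails constraint 1.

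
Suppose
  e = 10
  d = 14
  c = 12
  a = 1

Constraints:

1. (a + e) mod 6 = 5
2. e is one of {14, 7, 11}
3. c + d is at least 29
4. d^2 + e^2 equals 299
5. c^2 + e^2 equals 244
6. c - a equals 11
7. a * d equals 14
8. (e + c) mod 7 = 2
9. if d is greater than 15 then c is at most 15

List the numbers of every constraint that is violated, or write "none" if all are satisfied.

Violated: 2, 3, 4, and 8.

1. a + e = 11; 11 mod 6 = 5 — holds.
2. e = 10 is not in {14, 7, 11} — does not hold.
3. c + d = 12 + 14 = 26; 26 < 29, bound 29 not met — does not hold.
4. d^2 + e^2 = 14^2 + 10^2 = 196 + 100 = 296, not 299 — does not hold.
5. c^2 + e^2 = 12^2 + 10^2 = 144 + 100 = 244 — holds.
6. c - a = 12 - 1 = 11 — holds.
7. a * d = 1 * 14 = 14 — holds.
8. e + c = 22; 22 mod 7 = 1, not 2 — does not hold.
9. d = 14, not > 15; antecedent false, conditional vacuously true — holds.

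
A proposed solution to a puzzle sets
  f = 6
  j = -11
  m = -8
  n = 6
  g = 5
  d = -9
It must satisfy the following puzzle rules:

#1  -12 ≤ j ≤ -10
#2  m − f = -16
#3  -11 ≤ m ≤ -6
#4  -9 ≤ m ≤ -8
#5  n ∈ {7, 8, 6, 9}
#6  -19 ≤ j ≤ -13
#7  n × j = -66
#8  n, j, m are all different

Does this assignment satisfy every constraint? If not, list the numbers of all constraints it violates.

The assignment fails constraints 2 and 6.

#1 j = -11 lies in [-12, -10] — satisfied.
#2 m − f = -8 − 6 = -14, not -16 — violated.
#3 m = -8 lies in [-11, -6] — satisfied.
#4 m = -8 lies in [-9, -8] — satisfied.
#5 n = 6 is in {7, 8, 6, 9} — satisfied.
#6 j = -11 is outside [-19, -13] — violated.
#7 n × j = 6 × (-11) = -66 — satisfied.
#8 values 6, -11, -8 are pairwise distinct — satisfied.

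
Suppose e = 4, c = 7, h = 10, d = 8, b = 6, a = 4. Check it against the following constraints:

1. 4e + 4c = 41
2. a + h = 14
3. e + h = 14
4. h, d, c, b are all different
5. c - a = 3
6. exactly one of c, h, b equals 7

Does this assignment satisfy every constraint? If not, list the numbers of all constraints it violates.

Constraint 1 does not hold.

1. 4e + 4c = 4(4) + 4(7) = 44, not 41  ✗
2. a + h = 4 + 10 = 14  ✓
3. e + h = 4 + 10 = 14  ✓
4. values 10, 8, 7, 6 are pairwise distinct  ✓
5. c - a = 7 - 4 = 3  ✓
6. c=7, h=10, b=6; 1 of them equals 7  ✓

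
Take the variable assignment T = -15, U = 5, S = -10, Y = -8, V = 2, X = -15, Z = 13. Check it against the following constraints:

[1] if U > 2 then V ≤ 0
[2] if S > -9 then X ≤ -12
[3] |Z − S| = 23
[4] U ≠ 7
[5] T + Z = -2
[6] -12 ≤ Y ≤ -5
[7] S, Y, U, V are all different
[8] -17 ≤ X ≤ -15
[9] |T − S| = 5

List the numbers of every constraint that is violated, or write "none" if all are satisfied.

Constraint 1 is violated.

[1] U = 5 > 2, so we need V ≤ 0; but V = 2 > 0  FAIL
[2] S = -10, not > -9; antecedent false, conditional vacuously true  OK
[3] |13 − (-10)| = 23  OK
[4] U = 5, and 5 ≠ 7  OK
[5] T + Z = -15 + 13 = -2  OK
[6] Y = -8 lies in [-12, -5]  OK
[7] values -10, -8, 5, 2 are pairwise distinct  OK
[8] X = -15 lies in [-17, -15]  OK
[9] |-15 − (-10)| = 5  OK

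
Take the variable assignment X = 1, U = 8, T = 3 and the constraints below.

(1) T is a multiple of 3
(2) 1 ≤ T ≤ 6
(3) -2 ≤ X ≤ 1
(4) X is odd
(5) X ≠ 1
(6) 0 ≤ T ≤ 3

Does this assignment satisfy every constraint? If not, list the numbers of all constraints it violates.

(1) 3 / 3 = 1, so 3 divides 3 — holds.
(2) T = 3 lies in [1, 6] — holds.
(3) X = 1 lies in [-2, 1] — holds.
(4) X = 1 is odd — holds.
(5) X = 1, but 1 is required to differ — does not hold.
(6) T = 3 lies in [0, 3] — holds.

Constraint 5 is violated.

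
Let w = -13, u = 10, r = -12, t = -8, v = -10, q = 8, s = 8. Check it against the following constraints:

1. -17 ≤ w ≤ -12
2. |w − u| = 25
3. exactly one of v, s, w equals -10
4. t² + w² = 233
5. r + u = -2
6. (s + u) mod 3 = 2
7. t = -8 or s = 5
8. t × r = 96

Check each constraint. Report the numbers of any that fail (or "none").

1. w = -13 lies in [-17, -12]  true
2. |-13 − 10| = 23, not 25  false
3. v=-10, s=8, w=-13; 1 of them equals -10  true
4. t² + w² = (-8)² + (-13)² = 64 + 169 = 233  true
5. r + u = -12 + 10 = -2  true
6. s + u = 18; 18 mod 3 = 0, not 2  false
7. t = -8 = -8 (first disjunct)  true
8. t × r = -8 × (-12) = 96  true

Constraints 2, 6 are violated.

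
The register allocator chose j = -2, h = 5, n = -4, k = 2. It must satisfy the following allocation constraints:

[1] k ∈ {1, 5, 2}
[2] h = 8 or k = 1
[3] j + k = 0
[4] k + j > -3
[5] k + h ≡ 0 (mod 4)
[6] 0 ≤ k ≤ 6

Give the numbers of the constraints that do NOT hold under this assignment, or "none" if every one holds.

[1] k = 2 is in {1, 5, 2} — holds.
[2] h = 5 ≠ 8 and k = 2 ≠ 1; both disjuncts false — does not hold.
[3] j + k = -2 + 2 = 0 — holds.
[4] k + j = 2 + (-2) = 0; 0 > -3 — holds.
[5] k + h = 7; 7 mod 4 = 3, not 0 — does not hold.
[6] k = 2 lies in [0, 6] — holds.

Constraints 2 and 5 do not hold.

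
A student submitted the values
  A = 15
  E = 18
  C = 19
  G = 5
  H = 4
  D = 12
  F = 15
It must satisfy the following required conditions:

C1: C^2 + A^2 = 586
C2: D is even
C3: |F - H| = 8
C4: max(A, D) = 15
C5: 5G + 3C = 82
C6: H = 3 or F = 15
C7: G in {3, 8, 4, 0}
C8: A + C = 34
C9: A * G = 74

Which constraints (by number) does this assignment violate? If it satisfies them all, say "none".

The assignment fails constraints 3, 7, 9.

C1: C^2 + A^2 = 19^2 + 15^2 = 361 + 225 = 586  OK
C2: D = 12 is even  OK
C3: |15 - 4| = 11, not 8  FAIL
C4: max(15, 12) = 15  OK
C5: 5G + 3C = 5(5) + 3(19) = 82  OK
C6: H = 4 ≠ 3, but F = 15 = 15 (second disjunct)  OK
C7: G = 5 is not in {3, 8, 4, 0}  FAIL
C8: A + C = 15 + 19 = 34  OK
C9: A * G = 15 * 5 = 75, not 74  FAIL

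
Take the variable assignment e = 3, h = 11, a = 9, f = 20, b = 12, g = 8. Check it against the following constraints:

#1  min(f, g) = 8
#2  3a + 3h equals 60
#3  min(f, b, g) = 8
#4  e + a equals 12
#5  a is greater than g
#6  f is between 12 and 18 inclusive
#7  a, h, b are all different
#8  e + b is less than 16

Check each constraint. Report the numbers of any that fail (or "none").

#1 min(20, 8) = 8  holds
#2 3a + 3h = 3(9) + 3(11) = 60  holds
#3 min(20, 12, 8) = 8  holds
#4 e + a = 3 + 9 = 12  holds
#5 a = 9, g = 8; 9 > 8  holds
#6 f = 20 is outside [12, 18]  fails
#7 values 9, 11, 12 are pairwise distinct  holds
#8 e + b = 3 + 12 = 15; 15 < 16  holds

Constraint 6 is violated.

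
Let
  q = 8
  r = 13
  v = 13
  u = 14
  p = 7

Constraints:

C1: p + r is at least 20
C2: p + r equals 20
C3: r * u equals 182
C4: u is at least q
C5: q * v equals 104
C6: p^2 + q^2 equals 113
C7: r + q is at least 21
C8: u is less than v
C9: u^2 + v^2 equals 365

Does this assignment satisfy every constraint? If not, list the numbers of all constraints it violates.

Constraint 8 does not hold.

C1: p + r = 7 + 13 = 20; 20 ≥ 20  ✔
C2: p + r = 7 + 13 = 20  ✔
C3: r * u = 13 * 14 = 182  ✔
C4: u = 14, q = 8; 14 ≥ 8  ✔
C5: q * v = 8 * 13 = 104  ✔
C6: p^2 + q^2 = 7^2 + 8^2 = 49 + 64 = 113  ✔
C7: r + q = 13 + 8 = 21; 21 ≥ 21  ✔
C8: u = 14, v = 13; 14 ≥ 13 (want <)  ✘
C9: u^2 + v^2 = 14^2 + 13^2 = 196 + 169 = 365  ✔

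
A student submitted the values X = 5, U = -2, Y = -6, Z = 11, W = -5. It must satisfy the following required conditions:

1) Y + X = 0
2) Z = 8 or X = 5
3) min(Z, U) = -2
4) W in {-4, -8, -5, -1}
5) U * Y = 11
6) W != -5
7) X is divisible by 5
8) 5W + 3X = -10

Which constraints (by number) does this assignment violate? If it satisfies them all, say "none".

1) Y + X = -6 + 5 = -1, not 0 — fails.
2) Z = 11 ≠ 8, but X = 5 = 5 (second disjunct) — holds.
3) min(11, -2) = -2 — holds.
4) W = -5 is in {-4, -8, -5, -1} — holds.
5) U * Y = -2 * (-6) = 12, not 11 — fails.
6) W = -5, but -5 is required to differ — fails.
7) 5 / 5 = 1, so 5 divides 5 — holds.
8) 5W + 3X = 5(-5) + 3(5) = -10 — holds.

No — constraints 1, 5, and 6 are not satisfied.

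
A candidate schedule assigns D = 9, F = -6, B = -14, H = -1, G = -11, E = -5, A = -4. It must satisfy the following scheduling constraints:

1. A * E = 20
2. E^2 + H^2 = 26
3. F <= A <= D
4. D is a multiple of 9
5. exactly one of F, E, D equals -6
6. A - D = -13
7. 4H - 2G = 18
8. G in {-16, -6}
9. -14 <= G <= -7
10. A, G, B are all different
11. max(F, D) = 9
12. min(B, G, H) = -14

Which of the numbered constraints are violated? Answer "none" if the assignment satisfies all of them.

Constraint 8 does not hold.

1. A * E = -4 * (-5) = 20 — satisfied.
2. E^2 + H^2 = (-5)^2 + (-1)^2 = 25 + 1 = 26 — satisfied.
3. values -6 <= -4 <= 9 — satisfied.
4. 9 / 9 = 1, so 9 divides 9 — satisfied.
5. F=-6, E=-5, D=9; 1 of them equals -6 — satisfied.
6. A - D = -4 - 9 = -13 — satisfied.
7. 4H - 2G = 4(-1) - 2(-11) = 18 — satisfied.
8. G = -11 is not in {-16, -6} — violated.
9. G = -11 lies in [-14, -7] — satisfied.
10. values -4, -11, -14 are pairwise distinct — satisfied.
11. max(-6, 9) = 9 — satisfied.
12. min(-14, -11, -1) = -14 — satisfied.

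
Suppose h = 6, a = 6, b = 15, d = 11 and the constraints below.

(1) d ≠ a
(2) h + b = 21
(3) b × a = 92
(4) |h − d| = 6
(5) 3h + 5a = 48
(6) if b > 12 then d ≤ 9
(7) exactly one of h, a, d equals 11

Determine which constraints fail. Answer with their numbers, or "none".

No — constraints 3, 4, and 6 are not satisfied.

(1) d = 11, a = 6; distinct  holds
(2) h + b = 6 + 15 = 21  holds
(3) b × a = 15 × 6 = 90, not 92  fails
(4) |6 − 11| = 5, not 6  fails
(5) 3h + 5a = 3(6) + 5(6) = 48  holds
(6) b = 15 > 12, so we need d ≤ 9; but d = 11 > 9  fails
(7) h=6, a=6, d=11; 1 of them equals 11  holds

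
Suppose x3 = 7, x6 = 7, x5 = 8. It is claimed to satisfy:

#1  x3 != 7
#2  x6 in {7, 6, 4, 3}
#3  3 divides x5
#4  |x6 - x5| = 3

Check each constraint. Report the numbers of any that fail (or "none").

#1 x3 = 7, but 7 is required to differ — violated.
#2 x6 = 7 is in {7, 6, 4, 3} — satisfied.
#3 8 = 3*2 + 2, so 3 does not divide 8 — violated.
#4 |7 - 8| = 1, not 3 — violated.

No — constraints 1, 3, and 4 are not satisfied.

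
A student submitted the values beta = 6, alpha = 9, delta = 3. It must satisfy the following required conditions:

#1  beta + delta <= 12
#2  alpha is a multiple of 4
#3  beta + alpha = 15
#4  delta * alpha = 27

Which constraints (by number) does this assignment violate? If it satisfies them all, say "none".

Violated: 2.

#1 beta + delta = 6 + 3 = 9; 9 ≤ 12  OK
#2 9 = 4*2 + 1, so 4 does not divide 9  FAIL
#3 beta + alpha = 6 + 9 = 15  OK
#4 delta * alpha = 3 * 9 = 27  OK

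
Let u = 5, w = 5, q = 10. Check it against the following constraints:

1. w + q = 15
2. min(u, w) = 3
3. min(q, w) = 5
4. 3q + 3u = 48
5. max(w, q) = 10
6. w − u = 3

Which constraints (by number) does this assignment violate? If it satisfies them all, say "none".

1. w + q = 5 + 10 = 15 — satisfied.
2. min(5, 5) = 5, not 3 — violated.
3. min(10, 5) = 5 — satisfied.
4. 3q + 3u = 3(10) + 3(5) = 45, not 48 — violated.
5. max(5, 10) = 10 — satisfied.
6. w − u = 5 − 5 = 0, not 3 — violated.

The assignment fails constraints 2, 4, and 6.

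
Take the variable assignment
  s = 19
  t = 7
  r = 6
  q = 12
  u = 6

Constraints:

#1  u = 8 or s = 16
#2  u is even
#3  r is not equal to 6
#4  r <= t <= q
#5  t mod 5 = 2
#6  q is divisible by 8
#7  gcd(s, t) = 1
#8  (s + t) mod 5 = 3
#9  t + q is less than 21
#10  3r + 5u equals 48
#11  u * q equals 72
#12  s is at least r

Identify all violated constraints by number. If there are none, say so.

#1 u = 6 ≠ 8 and s = 19 ≠ 16; both disjuncts false  ✗
#2 u = 6 is even  ✓
#3 r = 6, but 6 is required to differ  ✗
#4 values 6 <= 7 <= 12  ✓
#5 7 mod 5 = 2  ✓
#6 12 = 8*1 + 4, so 8 does not divide 12  ✗
#7 gcd(19, 7) = 1  ✓
#8 s + t = 26; 26 mod 5 = 1, not 3  ✗
#9 t + q = 7 + 12 = 19; 19 < 21  ✓
#10 3r + 5u = 3(6) + 5(6) = 48  ✓
#11 u * q = 6 * 12 = 72  ✓
#12 s = 19, r = 6; 19 ≥ 6  ✓

No — constraints 1, 3, 6, 8 are not satisfied.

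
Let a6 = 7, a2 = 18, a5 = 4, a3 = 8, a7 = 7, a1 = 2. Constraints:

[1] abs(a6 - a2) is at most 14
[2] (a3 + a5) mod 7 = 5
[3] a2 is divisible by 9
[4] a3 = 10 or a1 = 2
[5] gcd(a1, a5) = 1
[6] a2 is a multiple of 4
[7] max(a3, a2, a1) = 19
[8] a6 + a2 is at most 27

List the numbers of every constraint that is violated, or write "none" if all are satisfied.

[1] abs(7 - 18) = 11; 11 ≤ 14 — satisfied.
[2] a3 + a5 = 12; 12 mod 7 = 5 — satisfied.
[3] 18 / 9 = 2, so 9 divides 18 — satisfied.
[4] a3 = 8 ≠ 10, but a1 = 2 = 2 (second disjunct) — satisfied.
[5] gcd(2, 4) = 2, not 1 — violated.
[6] 18 = 4*4 + 2, so 4 does not divide 18 — violated.
[7] max(8, 18, 2) = 18, not 19 — violated.
[8] a6 + a2 = 7 + 18 = 25; 25 ≤ 27 — satisfied.

The assignment fails constraints 5, 6, and 7.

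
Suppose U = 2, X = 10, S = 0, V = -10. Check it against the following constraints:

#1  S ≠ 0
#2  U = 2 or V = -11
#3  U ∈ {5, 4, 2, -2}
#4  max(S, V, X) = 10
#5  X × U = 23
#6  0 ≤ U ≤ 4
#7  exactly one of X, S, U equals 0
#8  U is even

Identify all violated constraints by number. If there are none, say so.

Constraints 1 and 5 are violated.

#1 S = 0, but 0 is required to differ — does not hold.
#2 U = 2 = 2 (first disjunct) — holds.
#3 U = 2 is in {5, 4, 2, -2} — holds.
#4 max(0, -10, 10) = 10 — holds.
#5 X × U = 10 × 2 = 20, not 23 — does not hold.
#6 U = 2 lies in [0, 4] — holds.
#7 X=10, S=0, U=2; 1 of them equals 0 — holds.
#8 U = 2 is even — holds.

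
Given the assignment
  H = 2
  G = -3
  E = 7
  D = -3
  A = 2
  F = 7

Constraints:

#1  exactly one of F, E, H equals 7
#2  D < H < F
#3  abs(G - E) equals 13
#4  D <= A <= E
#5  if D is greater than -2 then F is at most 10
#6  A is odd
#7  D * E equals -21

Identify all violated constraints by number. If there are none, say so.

The assignment fails constraints 1, 3, 6.

#1 F=7, E=7, H=2; 2 of them equal 7, not exactly one  ✘
#2 values -3 < 2 < 7  ✔
#3 abs(-3 - 7) = 10, not 13  ✘
#4 values -3 <= 2 <= 7  ✔
#5 D = -3, not > -2; antecedent false, conditional vacuously true  ✔
#6 A = 2 is even  ✘
#7 D * E = -3 * 7 = -21  ✔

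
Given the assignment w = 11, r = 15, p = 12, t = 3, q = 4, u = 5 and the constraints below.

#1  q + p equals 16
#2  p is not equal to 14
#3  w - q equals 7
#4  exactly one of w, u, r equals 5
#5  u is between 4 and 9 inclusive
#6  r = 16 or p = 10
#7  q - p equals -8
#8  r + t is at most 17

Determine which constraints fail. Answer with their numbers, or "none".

#1 q + p = 4 + 12 = 16 — satisfied.
#2 p = 12, and 12 ≠ 14 — satisfied.
#3 w - q = 11 - 4 = 7 — satisfied.
#4 w=11, u=5, r=15; 1 of them equals 5 — satisfied.
#5 u = 5 lies in [4, 9] — satisfied.
#6 r = 15 ≠ 16 and p = 12 ≠ 10; both disjuncts false — violated.
#7 q - p = 4 - 12 = -8 — satisfied.
#8 r + t = 15 + 3 = 18; 18 > 17, bound 17 not met — violated.

Constraints 6 and 8 do not hold.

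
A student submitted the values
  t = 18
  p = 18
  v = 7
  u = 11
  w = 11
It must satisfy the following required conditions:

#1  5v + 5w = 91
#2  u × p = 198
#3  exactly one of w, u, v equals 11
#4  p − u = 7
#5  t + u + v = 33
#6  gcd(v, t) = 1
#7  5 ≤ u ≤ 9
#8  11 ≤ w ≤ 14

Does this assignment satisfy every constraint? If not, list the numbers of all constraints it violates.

#1 5v + 5w = 5(7) + 5(11) = 90, not 91  FAIL
#2 u × p = 11 × 18 = 198  OK
#3 w=11, u=11, v=7; 2 of them equal 11, not exactly one  FAIL
#4 p − u = 18 − 11 = 7  OK
#5 t + u + v = 18 + 11 + 7 = 36, not 33  FAIL
#6 gcd(7, 18) = 1  OK
#7 u = 11 is outside [5, 9]  FAIL
#8 w = 11 lies in [11, 14]  OK

Constraints 1, 3, 5, 7 do not hold.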